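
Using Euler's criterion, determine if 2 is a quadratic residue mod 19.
By Euler's criterion: 2^{9} ≡ 18 mod 19. Since this equals -1 (≡ 18), 2 is not a QR.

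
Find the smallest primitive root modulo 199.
g = 3. Powers: [3, 9, 27, 81, 44, 132, 197, 193, 181, ...] generates all 198 non-zero residues.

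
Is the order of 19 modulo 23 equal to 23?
Powers of 19 mod 23: 19^1≡19, 19^2≡16, 19^3≡5, 19^4≡3, 19^5≡11, 19^6≡2, 19^7≡15, 19^8≡9, 19^9≡10, 19^10≡6, 19^11≡22, 19^12≡4, 19^13≡7, 19^14≡18, 19^15≡20, 19^16≡12, 19^17≡21, 19^18≡8, 19^19≡14, 19^20≡13, 19^21≡17, 19^22≡1. Already 19^22≡1, so the order is 22 < 23. No, the actual order is 22.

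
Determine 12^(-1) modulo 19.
Since 19 is prime, by Fermat 12^(-1) ≡ 12^{17} ≡ 8 (mod 19). Verify: 12 × 8 = 96 ≡ 1 (mod 19)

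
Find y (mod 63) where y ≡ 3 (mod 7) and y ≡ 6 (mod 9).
M = 7 × 9 = 63. M₁ = 9, y₁ ≡ 4 (mod 7). M₂ = 7, y₂ ≡ 4 (mod 9). y = 3×9×4 + 6×7×4 ≡ 24 (mod 63)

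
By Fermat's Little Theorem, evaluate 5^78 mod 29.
By Fermat: 5^{28} ≡ 1 (mod 29). 78 = 2×28 + 22. So 5^{78} ≡ 5^{22} ≡ 24 (mod 29)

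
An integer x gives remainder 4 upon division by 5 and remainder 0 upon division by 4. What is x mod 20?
M = 5 × 4 = 20. M₁ = 4, y₁ ≡ 4 mod 5. M₂ = 5, y₂ ≡ 1 mod 4. x = 4×4×4 + 0×5×1 ≡ 4 mod 20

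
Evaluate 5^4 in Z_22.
5^{4} = 625 ≡ 9 mod 22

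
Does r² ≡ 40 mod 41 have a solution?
By Euler's criterion: 40^{20} ≡ 1 mod 41. Since this equals 1, 40 is a QR.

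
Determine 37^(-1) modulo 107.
Since 107 is prime, by Fermat 37^(-1) ≡ 37^{105} ≡ 81 mod 107. Verify: 37 × 81 = 2997 ≡ 1 mod 107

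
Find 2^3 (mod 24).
2^{3} = 8 ≡ 8 (mod 24)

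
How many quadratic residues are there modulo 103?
Exactly half the non-zero residues mod a prime are QRs: (103-1)/2 = 51.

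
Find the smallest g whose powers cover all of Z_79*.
g = 3. For each prime q|78: 3^{39}≡78, 3^{26}≡23, 3^{6}≡18, none ≡ 1, so ord_79(3) = 78 and 3 is a primitive root.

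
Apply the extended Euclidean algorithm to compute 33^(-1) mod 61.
Extended GCD: 33(-24) + 61(13) = 1. So 33^(-1) ≡ -24 ≡ 37 (mod 61). Verify: 33 × 37 = 1221 ≡ 1 (mod 61)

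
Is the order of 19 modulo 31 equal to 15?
Powers of 19 mod 31: 19^1≡19, 19^2≡20, 19^3≡8, 19^4≡28, 19^5≡5, 19^6≡2, 19^7≡7, 19^8≡9, 19^9≡16, 19^10≡25, 19^11≡10, 19^12≡4, 19^13≡14, 19^14≡18, 19^15≡1. First k with 19^k≡1 is k=15. Yes, ord_31(19) = 15.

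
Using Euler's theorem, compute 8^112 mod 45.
By Euler: 8^{24} ≡ 1 mod 45 since gcd(8, 45) = 1. 112 = 4×24 + 16. So 8^{112} ≡ 8^{16} ≡ 1 mod 45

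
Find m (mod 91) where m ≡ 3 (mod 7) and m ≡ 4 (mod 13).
M = 7 × 13 = 91. M₁ = 13, y₁ ≡ 6 (mod 7). M₂ = 7, y₂ ≡ 2 (mod 13). m = 3×13×6 + 4×7×2 ≡ 17 (mod 91)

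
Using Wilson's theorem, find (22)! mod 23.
By Wilson's theorem, (22)! ≡ -1 ≡ 22 (mod 23)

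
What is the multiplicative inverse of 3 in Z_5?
Since 5 is prime, by Fermat 3^(-1) ≡ 3^{3} ≡ 2 mod 5. Verify: 3 × 2 = 6 ≡ 1 mod 5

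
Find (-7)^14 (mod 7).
By repeated squaring (mod 7): (-7)^{1}≡0, (-7)^{2}≡0, (-7)^{4}≡0, (-7)^{8}≡0. Then (-7)^{14} = (-7)^{8+4+2} ≡ 0 × 0 × 0 ≡ 0 (mod 7)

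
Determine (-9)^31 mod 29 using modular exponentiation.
Using Fermat: (-9)^{28} ≡ 1 mod 29. 31 ≡ 3 mod 28. So (-9)^{31} ≡ (-9)^{3} ≡ 25 mod 29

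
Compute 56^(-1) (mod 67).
Since 67 is prime, by Fermat 56^(-1) ≡ 56^{65} ≡ 6 (mod 67). Verify: 56 × 6 = 336 ≡ 1 (mod 67)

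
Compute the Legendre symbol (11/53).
(11/53) = 11^{26} mod 53 = 1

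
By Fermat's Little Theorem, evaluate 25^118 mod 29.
By Fermat: 25^{28} ≡ 1 mod 29. 118 = 4×28 + 6. So 25^{118} ≡ 25^{6} ≡ 7 mod 29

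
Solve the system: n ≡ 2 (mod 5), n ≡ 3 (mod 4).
M = 5 × 4 = 20. M₁ = 4, y₁ ≡ 4 (mod 5). M₂ = 5, y₂ ≡ 1 (mod 4). n = 2×4×4 + 3×5×1 ≡ 7 (mod 20)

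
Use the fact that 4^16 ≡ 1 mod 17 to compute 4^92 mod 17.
By Fermat: 4^{16} ≡ 1 mod 17. 92 = 5×16 + 12. So 4^{92} ≡ 4^{12} ≡ 1 mod 17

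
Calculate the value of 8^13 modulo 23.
By repeated squaring (mod 23): 8^{1}≡8, 8^{2}≡18, 8^{4}≡2, 8^{8}≡4. Then 8^{13} = 8^{8+4+1} ≡ 4 × 2 × 8 ≡ 18 (mod 23)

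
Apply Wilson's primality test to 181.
(180)! mod 181 = 180. Since 180 ≡ -1 (mod 181), 181 is prime.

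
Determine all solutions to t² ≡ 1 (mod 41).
The square roots of 1 mod 41 are 1 and 40. Verify: 1² = 1 ≡ 1 (mod 41)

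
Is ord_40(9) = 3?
Powers of 9 mod 40: 9^1≡9, 9^2≡1. Already 9^2≡1, so the order is 2 < 3. No, the actual order is 2.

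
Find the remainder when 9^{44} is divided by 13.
By Fermat: 9^{12} ≡ 1 (mod 13). 44 = 3×12 + 8. So 9^{44} ≡ 9^{8} ≡ 3 (mod 13)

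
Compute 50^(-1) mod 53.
Since 53 is prime, by Fermat 50^(-1) ≡ 50^{51} ≡ 35 mod 53. Verify: 50 × 35 = 1750 ≡ 1 mod 53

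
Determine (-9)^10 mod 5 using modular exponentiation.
Using Fermat: (-9)^{4} ≡ 1 mod 5. 10 ≡ 2 mod 4. So (-9)^{10} ≡ (-9)^{2} ≡ 1 mod 5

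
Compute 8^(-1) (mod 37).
Since 37 is prime, by Fermat 8^(-1) ≡ 8^{35} ≡ 14 (mod 37). Verify: 8 × 14 = 112 ≡ 1 (mod 37)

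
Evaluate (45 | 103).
(45/103) = 45^{51} mod 103 = -1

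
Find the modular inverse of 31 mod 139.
Since 139 is prime, by Fermat 31^(-1) ≡ 31^{137} ≡ 9 (mod 139). Verify: 31 × 9 = 279 ≡ 1 (mod 139)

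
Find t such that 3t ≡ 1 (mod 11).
Since 11 is prime, by Fermat 3^(-1) ≡ 3^{9} ≡ 4 (mod 11). Verify: 3 × 4 = 12 ≡ 1 (mod 11)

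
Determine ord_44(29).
Powers of 29 mod 44: 29^1≡29, 29^2≡5, 29^3≡13, 29^4≡25, 29^5≡21, 29^6≡37, 29^7≡17, 29^8≡9, 29^9≡41, 29^10≡1. Order = 10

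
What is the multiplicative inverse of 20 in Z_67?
Since 67 is prime, by Fermat 20^(-1) ≡ 20^{65} ≡ 57 (mod 67). Verify: 20 × 57 = 1140 ≡ 1 (mod 67)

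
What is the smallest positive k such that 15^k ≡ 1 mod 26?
Powers of 15 mod 26: 15^1≡15, 15^2≡17, 15^3≡21, 15^4≡3, 15^5≡19, 15^6≡25, 15^7≡11, 15^8≡9, 15^9≡5, 15^10≡23, 15^11≡7, 15^12≡1. So the order of 15 is 12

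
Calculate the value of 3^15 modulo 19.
By repeated squaring (mod 19): 3^{1}≡3, 3^{2}≡9, 3^{4}≡5, 3^{8}≡6. Then 3^{15} = 3^{8+4+2+1} ≡ 6 × 5 × 9 × 3 ≡ 12 (mod 19)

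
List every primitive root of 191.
There are φ(190) = 72 primitive roots mod 191: {19, 21, 22, 28, 29, 33, 35, 42, 44, 47, 53, 56, 57, 58, 61, 62, 63, 71, 73, 74, 76, 83, 87, 88, 89, 91, 93, 94, 95, 99, 101, 105, 106, 110, 111, 112, 113, 114, 116, 119, 123, 124, 126, 127, 131, 132, 137, 140, 141, 143, 145, 146, 148, 151, 157, 164, 165, 167, 168, 171, 173, 174, 175, 176, 178, 179, 181, 182, 183, 187, 188, 189}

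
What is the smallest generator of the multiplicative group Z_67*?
g = 2. Powers: [2, 4, 8, 16, 32, 64, 61, 55, 43, 19, ...] generates all 66 non-zero residues.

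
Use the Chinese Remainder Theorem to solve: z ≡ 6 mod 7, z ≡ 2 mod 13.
M = 7 × 13 = 91. M₁ = 13, y₁ ≡ 6 mod 7. M₂ = 7, y₂ ≡ 2 mod 13. z = 6×13×6 + 2×7×2 ≡ 41 mod 91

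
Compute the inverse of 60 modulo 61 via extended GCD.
Extended GCD: 60(-1) + 61(1) = 1. So 60^(-1) ≡ -1 ≡ 60 mod 61. Verify: 60 × 60 = 3600 ≡ 1 mod 61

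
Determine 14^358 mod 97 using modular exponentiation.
Using Fermat: 14^{96} ≡ 1 (mod 97). 358 ≡ 70 (mod 96). So 14^{358} ≡ 14^{70} ≡ 86 (mod 97)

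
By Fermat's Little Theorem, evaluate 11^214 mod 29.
By Fermat: 11^{28} ≡ 1 (mod 29). 214 ≡ 18 (mod 28). So 11^{214} ≡ 11^{18} ≡ 4 (mod 29)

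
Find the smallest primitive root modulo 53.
g = 2. For each prime q|52: 2^{26}≡52, 2^{4}≡16, none ≡ 1, so ord_53(2) = 52 and 2 is a primitive root.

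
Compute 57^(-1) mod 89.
Since 89 is prime, by Fermat 57^(-1) ≡ 57^{87} ≡ 25 mod 89. Verify: 57 × 25 = 1425 ≡ 1 mod 89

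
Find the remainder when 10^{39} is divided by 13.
By Fermat: 10^{12} ≡ 1 (mod 13). 39 = 3×12 + 3. So 10^{39} ≡ 10^{3} ≡ 12 (mod 13)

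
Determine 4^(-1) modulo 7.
Since 7 is prime, by Fermat 4^(-1) ≡ 4^{5} ≡ 2 mod 7. Verify: 4 × 2 = 8 ≡ 1 mod 7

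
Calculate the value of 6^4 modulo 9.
6^{4} = 1296 ≡ 0 mod 9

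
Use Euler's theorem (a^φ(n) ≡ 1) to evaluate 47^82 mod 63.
By Euler: 47^{36} ≡ 1 (mod 63) since gcd(47, 63) = 1. 82 = 2×36 + 10. So 47^{82} ≡ 47^{10} ≡ 16 (mod 63)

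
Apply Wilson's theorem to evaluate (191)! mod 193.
(192)! = (191)! × (192) ≡ -1 mod 193. So (191)! ≡ -1 × (192)^(-1) ≡ (-1)×(-1) = 1 mod 193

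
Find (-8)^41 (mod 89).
By repeated squaring (mod 89): (-8)^{1}≡81, (-8)^{2}≡64, (-8)^{4}≡2, (-8)^{8}≡4, (-8)^{16}≡16, (-8)^{32}≡78. Then (-8)^{41} = (-8)^{32+8+1} ≡ 78 × 4 × 81 ≡ 85 (mod 89)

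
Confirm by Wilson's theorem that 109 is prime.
(108)! mod 109 = 108. Since this equals -1 (mod 109), Wilson confirms 109 is prime.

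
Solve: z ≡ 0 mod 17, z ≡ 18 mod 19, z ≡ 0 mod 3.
M = 17 × 19 × 3 = 969. M₁ = 57, y₁ ≡ 3 mod 17. M₂ = 51, y₂ ≡ 3 mod 19. M₃ = 323, y₃ ≡ 2 mod 3. z = 0×57×3 + 18×51×3 + 0×323×2 ≡ 816 mod 969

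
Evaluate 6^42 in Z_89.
By repeated squaring mod 89: 6^{1}≡6, 6^{2}≡36, 6^{4}≡50, 6^{8}≡8, 6^{16}≡64, 6^{32}≡2. Then 6^{42} = 6^{32+8+2} ≡ 2 × 8 × 36 ≡ 42 mod 89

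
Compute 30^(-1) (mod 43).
Since 43 is prime, by Fermat 30^(-1) ≡ 30^{41} ≡ 33 (mod 43). Verify: 30 × 33 = 990 ≡ 1 (mod 43)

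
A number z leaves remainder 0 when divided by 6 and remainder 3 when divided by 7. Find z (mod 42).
M = 6 × 7 = 42. M₁ = 7, y₁ ≡ 1 (mod 6). M₂ = 6, y₂ ≡ 6 (mod 7). z = 0×7×1 + 3×6×6 ≡ 24 (mod 42)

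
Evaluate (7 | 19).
(7/19) = 7^{9} mod 19 = 1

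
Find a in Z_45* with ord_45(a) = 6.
4 has order 6 mod 45 since 4^{6} ≡ 1 (mod 45) and no smaller power works.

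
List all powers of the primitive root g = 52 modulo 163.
52^1, 52^2, ..., 52^{162} mod 163: [52, 96, 102, 88, 12, 135, 11, 83, 78, 144, 153, 132, 18, 121, 98, 43, 117, 53, 148, 35, 27, 100, 147, 146, 94, 161, 59, 134, 122, 150, 139, 56, 141, 160, 7, 38, 20, 62, 127, 84, 130, 77, 92, 57, 30, 93, 109, 126, 32, 34, 138, 4, 45, 58, 82, 26, 48, 51, 44, 6, 149, 87, 123, 39, 72, 158, 66, 9, 142, 49, 103, 140, 108, 74, 99, 95, 50, 155, 73, 47, 162, 111, 67, 61, 75, 151, 28, 152, 80, 85, 19, 10, 31, 145, 42, 65, 120, 46, 110, 15, 128, 136, 63, 16, 17, 69, 2, 104, 29, 41, 13, 24, 107, 22, 3, 156, 125, 143, 101, 36, 79, 33, 86, 71, 106, 133, 70, 54, 37, 131, 129, 25, 159, 118, 105, 81, 137, 115, 112, 119, 157, 14, 76, 40, 124, 91, 5, 97, 154, 21, 114, 60, 23, 55, 89, 64, 68, 113, 8, 90, 116, 1]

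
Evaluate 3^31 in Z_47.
By repeated squaring mod 47: 3^{1}≡3, 3^{2}≡9, 3^{4}≡34, 3^{8}≡28, 3^{16}≡32. Then 3^{31} = 3^{16+8+4+2+1} ≡ 32 × 28 × 34 × 9 × 3 ≡ 28 mod 47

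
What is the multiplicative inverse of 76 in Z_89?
Since 89 is prime, by Fermat 76^(-1) ≡ 76^{87} ≡ 41 mod 89. Verify: 76 × 41 = 3116 ≡ 1 mod 89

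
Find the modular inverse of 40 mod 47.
Since 47 is prime, by Fermat 40^(-1) ≡ 40^{45} ≡ 20 mod 47. Verify: 40 × 20 = 800 ≡ 1 mod 47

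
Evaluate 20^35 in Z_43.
By repeated squaring mod 43: 20^{1}≡20, 20^{2}≡13, 20^{4}≡40, 20^{8}≡9, 20^{16}≡38, 20^{32}≡25. Then 20^{35} = 20^{32+2+1} ≡ 25 × 13 × 20 ≡ 7 mod 43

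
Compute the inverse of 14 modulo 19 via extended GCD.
Extended GCD: 14(-4) + 19(3) = 1. So 14^(-1) ≡ -4 ≡ 15 mod 19. Verify: 14 × 15 = 210 ≡ 1 mod 19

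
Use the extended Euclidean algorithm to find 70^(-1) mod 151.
Extended GCD: 70(41) + 151(-19) = 1. So 70^(-1) ≡ 41 mod 151. Verify: 70 × 41 = 2870 ≡ 1 mod 151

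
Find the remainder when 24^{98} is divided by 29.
By Fermat: 24^{28} ≡ 1 mod 29. 98 = 3×28 + 14. So 24^{98} ≡ 24^{14} ≡ 1 mod 29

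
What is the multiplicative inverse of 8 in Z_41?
Since 41 is prime, by Fermat 8^(-1) ≡ 8^{39} ≡ 36 (mod 41). Verify: 8 × 36 = 288 ≡ 1 (mod 41)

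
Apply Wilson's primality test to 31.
(30)! mod 31 = 30. Since 30 ≡ -1 mod 31, 31 is prime.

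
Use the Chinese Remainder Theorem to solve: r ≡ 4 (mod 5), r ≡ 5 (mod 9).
M = 5 × 9 = 45. M₁ = 9, y₁ ≡ 4 (mod 5). M₂ = 5, y₂ ≡ 2 (mod 9). r = 4×9×4 + 5×5×2 ≡ 14 (mod 45)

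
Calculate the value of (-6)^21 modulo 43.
By repeated squaring mod 43: (-6)^{1}≡37, (-6)^{2}≡36, (-6)^{4}≡6, (-6)^{8}≡36, (-6)^{16}≡6. Then (-6)^{21} = (-6)^{16+4+1} ≡ 6 × 6 × 37 ≡ 42 mod 43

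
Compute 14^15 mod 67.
By repeated squaring mod 67: 14^{1}≡14, 14^{2}≡62, 14^{4}≡25, 14^{8}≡22. Then 14^{15} = 14^{8+4+2+1} ≡ 22 × 25 × 62 × 14 ≡ 25 mod 67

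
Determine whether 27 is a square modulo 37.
By Euler's criterion: 27^{18} ≡ 1 (mod 37). Since this equals 1, 27 is a QR.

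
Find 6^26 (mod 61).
By repeated squaring (mod 61): 6^{1}≡6, 6^{2}≡36, 6^{4}≡15, 6^{8}≡42, 6^{16}≡56. Then 6^{26} = 6^{16+8+2} ≡ 56 × 42 × 36 ≡ 4 (mod 61)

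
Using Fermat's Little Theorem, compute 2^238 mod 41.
By Fermat: 2^{40} ≡ 1 mod 41. 238 ≡ 38 mod 40. So 2^{238} ≡ 2^{38} ≡ 31 mod 41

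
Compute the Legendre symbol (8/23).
(8/23) = 8^{11} mod 23 = 1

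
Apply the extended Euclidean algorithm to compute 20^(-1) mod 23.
Extended GCD: 20(-8) + 23(7) = 1. So 20^(-1) ≡ -8 ≡ 15 mod 23. Verify: 20 × 15 = 300 ≡ 1 mod 23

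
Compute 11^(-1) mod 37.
Since 37 is prime, by Fermat 11^(-1) ≡ 11^{35} ≡ 27 mod 37. Verify: 11 × 27 = 297 ≡ 1 mod 37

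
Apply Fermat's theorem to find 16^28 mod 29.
By Fermat's Little Theorem, 16^{28} ≡ 1 mod 29 since 29 is prime and gcd(16, 29) = 1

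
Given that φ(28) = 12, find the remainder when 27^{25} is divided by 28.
By Euler: 27^{12} ≡ 1 mod 28 since gcd(27, 28) = 1. 25 = 2×12 + 1. So 27^{25} ≡ 27^{1} ≡ 27 mod 28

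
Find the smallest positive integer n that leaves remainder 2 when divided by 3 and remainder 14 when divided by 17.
M = 3 × 17 = 51. M₁ = 17, y₁ ≡ 2 (mod 3). M₂ = 3, y₂ ≡ 6 (mod 17). n = 2×17×2 + 14×3×6 ≡ 14 (mod 51)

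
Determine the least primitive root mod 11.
g = 2. For each prime q|10: 2^{5}≡10, 2^{2}≡4, none ≡ 1, so ord_11(2) = 10 and 2 is a primitive root.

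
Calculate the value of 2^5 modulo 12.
By repeated squaring (mod 12): 2^{1}≡2, 2^{2}≡4, 2^{4}≡4. Then 2^{5} = 2^{4+1} ≡ 4 × 2 ≡ 8 (mod 12)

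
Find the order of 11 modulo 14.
Powers of 11 mod 14: 11^1≡11, 11^2≡9, 11^3≡1. Order = 3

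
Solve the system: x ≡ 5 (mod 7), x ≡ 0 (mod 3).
M = 7 × 3 = 21. M₁ = 3, y₁ ≡ 5 (mod 7). M₂ = 7, y₂ ≡ 1 (mod 3). x = 5×3×5 + 0×7×1 ≡ 12 (mod 21)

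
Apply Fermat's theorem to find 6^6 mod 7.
By Fermat's Little Theorem, 6^{6} ≡ 1 mod 7 since 7 is prime and gcd(6, 7) = 1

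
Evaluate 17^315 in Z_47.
Using Fermat: 17^{46} ≡ 1 (mod 47). 315 ≡ 39 (mod 46). So 17^{315} ≡ 17^{39} ≡ 16 (mod 47)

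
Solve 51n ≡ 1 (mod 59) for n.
Since 59 is prime, by Fermat 51^(-1) ≡ 51^{57} ≡ 22 (mod 59). Verify: 51 × 22 = 1122 ≡ 1 (mod 59)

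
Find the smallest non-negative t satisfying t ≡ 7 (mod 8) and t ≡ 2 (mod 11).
M = 8 × 11 = 88. M₁ = 11, y₁ ≡ 3 (mod 8). M₂ = 8, y₂ ≡ 7 (mod 11). t = 7×11×3 + 2×8×7 ≡ 79 (mod 88)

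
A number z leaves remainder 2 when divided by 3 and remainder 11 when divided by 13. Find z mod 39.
M = 3 × 13 = 39. M₁ = 13, y₁ ≡ 1 mod 3. M₂ = 3, y₂ ≡ 9 mod 13. z = 2×13×1 + 11×3×9 ≡ 11 mod 39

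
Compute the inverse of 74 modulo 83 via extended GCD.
Extended GCD: 74(-37) + 83(33) = 1. So 74^(-1) ≡ -37 ≡ 46 (mod 83). Verify: 74 × 46 = 3404 ≡ 1 (mod 83)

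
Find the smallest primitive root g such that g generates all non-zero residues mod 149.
g = 2. Powers: [2, 4, 8, 16, 32, 64, 128, ...] generates all 148 non-zero residues.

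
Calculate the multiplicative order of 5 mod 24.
Powers of 5 mod 24: 5^1≡5, 5^2≡1. Order = 2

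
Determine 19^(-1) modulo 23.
Since 23 is prime, by Fermat 19^(-1) ≡ 19^{21} ≡ 17 (mod 23). Verify: 19 × 17 = 323 ≡ 1 (mod 23)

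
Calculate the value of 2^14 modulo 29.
By repeated squaring (mod 29): 2^{1}≡2, 2^{2}≡4, 2^{4}≡16, 2^{8}≡24. Then 2^{14} = 2^{8+4+2} ≡ 24 × 16 × 4 ≡ 28 (mod 29)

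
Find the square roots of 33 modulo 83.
The square roots of 33 mod 83 are 38 and 45. Verify: 38² = 1444 ≡ 33 mod 83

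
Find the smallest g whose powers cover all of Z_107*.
g = 2. Powers: [2, 4, 8, 16, 32, 64, 21, 42, 84, ...] generates all 106 non-zero residues.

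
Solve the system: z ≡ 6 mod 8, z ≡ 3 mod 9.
M = 8 × 9 = 72. M₁ = 9, y₁ ≡ 1 mod 8. M₂ = 8, y₂ ≡ 8 mod 9. z = 6×9×1 + 3×8×8 ≡ 30 mod 72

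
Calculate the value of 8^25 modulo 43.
By repeated squaring (mod 43): 8^{1}≡8, 8^{2}≡21, 8^{4}≡11, 8^{8}≡35, 8^{16}≡21. Then 8^{25} = 8^{16+8+1} ≡ 21 × 35 × 8 ≡ 32 (mod 43)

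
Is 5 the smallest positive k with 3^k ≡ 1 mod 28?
Powers of 3 mod 28: 3^1≡3, 3^2≡9, 3^3≡27, 3^4≡25, 3^5≡19, 3^6≡1. 3^5≡19≢1, so ord ≠ 5. No, the actual order is 6.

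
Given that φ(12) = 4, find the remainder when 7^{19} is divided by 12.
By Euler: 7^{4} ≡ 1 mod 12 since gcd(7, 12) = 1. 19 = 4×4 + 3. So 7^{19} ≡ 7^{3} ≡ 7 mod 12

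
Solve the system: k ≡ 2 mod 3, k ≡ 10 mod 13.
M = 3 × 13 = 39. M₁ = 13, y₁ ≡ 1 mod 3. M₂ = 3, y₂ ≡ 9 mod 13. k = 2×13×1 + 10×3×9 ≡ 23 mod 39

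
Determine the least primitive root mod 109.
g = 6. Powers: [6, 36, 107, 97, 37, 4, 24, ...] generates all 108 non-zero residues.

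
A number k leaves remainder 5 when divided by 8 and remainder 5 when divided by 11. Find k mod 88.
M = 8 × 11 = 88. M₁ = 11, y₁ ≡ 3 mod 8. M₂ = 8, y₂ ≡ 7 mod 11. k = 5×11×3 + 5×8×7 ≡ 5 mod 88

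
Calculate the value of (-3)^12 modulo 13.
Using Fermat: (-3)^{12} ≡ 1 (mod 13). 12 ≡ 0 (mod 12). So (-3)^{12} ≡ (-3)^{0} ≡ 1 (mod 13)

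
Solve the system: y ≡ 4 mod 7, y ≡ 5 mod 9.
M = 7 × 9 = 63. M₁ = 9, y₁ ≡ 4 mod 7. M₂ = 7, y₂ ≡ 4 mod 9. y = 4×9×4 + 5×7×4 ≡ 32 mod 63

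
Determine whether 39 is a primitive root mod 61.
39^{30} ≡ 1 mod 61 and 30 < 60, so ord_61(39) = 30 ≠ 60 and 39 is not a primitive root.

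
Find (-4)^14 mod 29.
By repeated squaring mod 29: (-4)^{1}≡25, (-4)^{2}≡16, (-4)^{4}≡24, (-4)^{8}≡25. Then (-4)^{14} = (-4)^{8+4+2} ≡ 25 × 24 × 16 ≡ 1 mod 29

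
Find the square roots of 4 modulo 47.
The square roots of 4 mod 47 are 2 and 45. Verify: 2² = 4 ≡ 4 (mod 47)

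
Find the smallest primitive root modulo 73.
g = 5. Powers: [5, 25, 52, 41, 59, 3, ...] generates all 72 non-zero residues.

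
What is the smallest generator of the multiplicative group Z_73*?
g = 5. Powers: [5, 25, 52, 41, 59, 3, ...] generates all 72 non-zero residues.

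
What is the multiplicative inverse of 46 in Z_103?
Since 103 is prime, by Fermat 46^(-1) ≡ 46^{101} ≡ 56 mod 103. Verify: 46 × 56 = 2576 ≡ 1 mod 103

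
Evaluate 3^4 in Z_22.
3^{4} = 81 ≡ 15 (mod 22)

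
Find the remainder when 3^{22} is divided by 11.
By Fermat: 3^{10} ≡ 1 (mod 11). 22 = 2×10 + 2. So 3^{22} ≡ 3^{2} ≡ 9 (mod 11)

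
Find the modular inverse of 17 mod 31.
Since 31 is prime, by Fermat 17^(-1) ≡ 17^{29} ≡ 11 (mod 31). Verify: 17 × 11 = 187 ≡ 1 (mod 31)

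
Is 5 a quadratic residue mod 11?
By Euler's criterion: 5^{5} ≡ 1 (mod 11). Since this equals 1, 5 is a QR.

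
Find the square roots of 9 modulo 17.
The square roots of 9 mod 17 are 14 and 3. Verify: 14² = 196 ≡ 9 mod 17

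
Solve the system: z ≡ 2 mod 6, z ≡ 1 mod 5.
M = 6 × 5 = 30. M₁ = 5, y₁ ≡ 5 mod 6. M₂ = 6, y₂ ≡ 1 mod 5. z = 2×5×5 + 1×6×1 ≡ 26 mod 30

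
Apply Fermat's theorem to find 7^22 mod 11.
By Fermat: 7^{10} ≡ 1 mod 11. 22 = 2×10 + 2. So 7^{22} ≡ 7^{2} ≡ 5 mod 11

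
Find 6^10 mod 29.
By repeated squaring mod 29: 6^{1}≡6, 6^{2}≡7, 6^{4}≡20, 6^{8}≡23. Then 6^{10} = 6^{8+2} ≡ 23 × 7 ≡ 16 mod 29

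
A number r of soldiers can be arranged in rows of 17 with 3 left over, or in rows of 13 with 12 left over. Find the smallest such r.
M = 17 × 13 = 221. M₁ = 13, y₁ ≡ 4 (mod 17). M₂ = 17, y₂ ≡ 10 (mod 13). r = 3×13×4 + 12×17×10 ≡ 207 (mod 221)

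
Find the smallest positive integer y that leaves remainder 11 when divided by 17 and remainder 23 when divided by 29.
M = 17 × 29 = 493. M₁ = 29, y₁ ≡ 10 (mod 17). M₂ = 17, y₂ ≡ 12 (mod 29). y = 11×29×10 + 23×17×12 ≡ 487 (mod 493)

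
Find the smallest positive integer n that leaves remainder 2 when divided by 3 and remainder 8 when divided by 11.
M = 3 × 11 = 33. M₁ = 11, y₁ ≡ 2 (mod 3). M₂ = 3, y₂ ≡ 4 (mod 11). n = 2×11×2 + 8×3×4 ≡ 8 (mod 33)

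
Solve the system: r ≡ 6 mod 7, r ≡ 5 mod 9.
M = 7 × 9 = 63. M₁ = 9, y₁ ≡ 4 mod 7. M₂ = 7, y₂ ≡ 4 mod 9. r = 6×9×4 + 5×7×4 ≡ 41 mod 63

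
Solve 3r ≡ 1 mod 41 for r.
Since 41 is prime, by Fermat 3^(-1) ≡ 3^{39} ≡ 14 mod 41. Verify: 3 × 14 = 42 ≡ 1 mod 41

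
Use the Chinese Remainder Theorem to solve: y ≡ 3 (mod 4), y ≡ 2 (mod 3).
M = 4 × 3 = 12. M₁ = 3, y₁ ≡ 3 (mod 4). M₂ = 4, y₂ ≡ 1 (mod 3). y = 3×3×3 + 2×4×1 ≡ 11 (mod 12)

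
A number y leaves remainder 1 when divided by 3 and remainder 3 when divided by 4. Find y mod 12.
M = 3 × 4 = 12. M₁ = 4, y₁ ≡ 1 mod 3. M₂ = 3, y₂ ≡ 3 mod 4. y = 1×4×1 + 3×3×3 ≡ 7 mod 12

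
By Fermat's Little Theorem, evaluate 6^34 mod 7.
By Fermat: 6^{6} ≡ 1 mod 7. 34 = 5×6 + 4. So 6^{34} ≡ 6^{4} ≡ 1 mod 7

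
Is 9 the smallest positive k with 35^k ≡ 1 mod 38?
Powers of 35 mod 38: 35^1≡35, 35^2≡9, 35^3≡11, 35^4≡5, 35^5≡23, 35^6≡7, 35^7≡17, 35^8≡25, 35^9≡1. First k with 35^k≡1 is k=9. Yes, ord_38(35) = 9.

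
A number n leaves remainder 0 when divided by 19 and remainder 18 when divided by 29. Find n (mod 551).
M = 19 × 29 = 551. M₁ = 29, y₁ ≡ 2 (mod 19). M₂ = 19, y₂ ≡ 26 (mod 29). n = 0×29×2 + 18×19×26 ≡ 76 (mod 551)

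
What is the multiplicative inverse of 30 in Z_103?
Since 103 is prime, by Fermat 30^(-1) ≡ 30^{101} ≡ 79 (mod 103). Verify: 30 × 79 = 2370 ≡ 1 (mod 103)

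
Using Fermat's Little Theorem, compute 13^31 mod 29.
By Fermat: 13^{28} ≡ 1 mod 29. So 13^{31} = 13^{28} · 13^{3} ≡ 13^{3} ≡ 22 mod 29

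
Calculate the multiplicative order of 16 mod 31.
Powers of 16 mod 31: 16^1≡16, 16^2≡8, 16^3≡4, 16^4≡2, 16^5≡1. ord_31(16) = 5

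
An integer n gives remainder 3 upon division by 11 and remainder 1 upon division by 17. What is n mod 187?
M = 11 × 17 = 187. M₁ = 17, y₁ ≡ 2 mod 11. M₂ = 11, y₂ ≡ 14 mod 17. n = 3×17×2 + 1×11×14 ≡ 69 mod 187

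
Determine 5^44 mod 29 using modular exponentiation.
Using Fermat: 5^{28} ≡ 1 (mod 29). 44 ≡ 16 (mod 28). So 5^{44} ≡ 5^{16} ≡ 25 (mod 29)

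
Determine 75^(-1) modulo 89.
Since 89 is prime, by Fermat 75^(-1) ≡ 75^{87} ≡ 19 mod 89. Verify: 75 × 19 = 1425 ≡ 1 mod 89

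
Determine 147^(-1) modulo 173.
Since 173 is prime, by Fermat 147^(-1) ≡ 147^{171} ≡ 153 (mod 173). Verify: 147 × 153 = 22491 ≡ 1 (mod 173)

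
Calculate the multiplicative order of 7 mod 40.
Powers of 7 mod 40: 7^1≡7, 7^2≡9, 7^3≡23, 7^4≡1. ord_40(7) = 4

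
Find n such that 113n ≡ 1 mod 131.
Since 131 is prime, by Fermat 113^(-1) ≡ 113^{129} ≡ 80 mod 131. Verify: 113 × 80 = 9040 ≡ 1 mod 131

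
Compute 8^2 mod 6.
8^{2} = 64 ≡ 4 mod 6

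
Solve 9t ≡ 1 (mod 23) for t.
Since 23 is prime, by Fermat 9^(-1) ≡ 9^{21} ≡ 18 (mod 23). Verify: 9 × 18 = 162 ≡ 1 (mod 23)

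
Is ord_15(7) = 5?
Powers of 7 mod 15: 7^1≡7, 7^2≡4, 7^3≡13, 7^4≡1. Already 7^4≡1, so the order is 4 < 5. No, the actual order is 4.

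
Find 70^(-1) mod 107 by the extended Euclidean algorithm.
Extended GCD: 70(26) + 107(-17) = 1. So 70^(-1) ≡ 26 mod 107. Verify: 70 × 26 = 1820 ≡ 1 mod 107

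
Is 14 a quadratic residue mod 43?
By Euler's criterion: 14^{21} ≡ 1 (mod 43). Since this equals 1, 14 is a QR.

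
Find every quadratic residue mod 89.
Quadratic residues modulo 89: {1, 2, 4, 5, 8, 9, 10, 11, 16, 17, 18, 20, 21, 22, 25, 32, 34, 36, 39, 40, 42, 44, 45, 47, 49, 50, 53, 55, 57, 64, 67, 68, 69, 71, 72, 73, 78, 79, 80, 81, 84, 85, 87, 88}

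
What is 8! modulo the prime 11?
(10)! = (8)! × (9) × (10) ≡ -1 (mod 11). So (8)! ≡ -1 × [(10)(9)]^(-1) ≡ 5 (mod 11)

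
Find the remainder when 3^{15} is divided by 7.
By Fermat: 3^{6} ≡ 1 mod 7. 15 = 2×6 + 3. So 3^{15} ≡ 3^{3} ≡ 6 mod 7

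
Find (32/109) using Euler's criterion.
(32/109) = 32^{54} mod 109 = -1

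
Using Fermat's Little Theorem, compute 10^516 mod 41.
By Fermat: 10^{40} ≡ 1 mod 41. 516 ≡ 36 mod 40. So 10^{516} ≡ 10^{36} ≡ 10 mod 41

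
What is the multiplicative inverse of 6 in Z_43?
Since 43 is prime, by Fermat 6^(-1) ≡ 6^{41} ≡ 36 (mod 43). Verify: 6 × 36 = 216 ≡ 1 (mod 43)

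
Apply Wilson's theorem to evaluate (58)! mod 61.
(60)! = (58)! × (59) × (60) ≡ -1 mod 61. So (58)! ≡ -1 × [(60)(59)]^(-1) ≡ 30 mod 61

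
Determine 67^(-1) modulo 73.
Since 73 is prime, by Fermat 67^(-1) ≡ 67^{71} ≡ 12 (mod 73). Verify: 67 × 12 = 804 ≡ 1 (mod 73)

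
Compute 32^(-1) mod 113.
Since 113 is prime, by Fermat 32^(-1) ≡ 32^{111} ≡ 53 mod 113. Verify: 32 × 53 = 1696 ≡ 1 mod 113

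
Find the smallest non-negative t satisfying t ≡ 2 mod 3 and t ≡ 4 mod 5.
M = 3 × 5 = 15. M₁ = 5, y₁ ≡ 2 mod 3. M₂ = 3, y₂ ≡ 2 mod 5. t = 2×5×2 + 4×3×2 ≡ 14 mod 15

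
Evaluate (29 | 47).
(29/47) = 29^{23} mod 47 = -1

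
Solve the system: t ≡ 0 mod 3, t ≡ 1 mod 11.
M = 3 × 11 = 33. M₁ = 11, y₁ ≡ 2 mod 3. M₂ = 3, y₂ ≡ 4 mod 11. t = 0×11×2 + 1×3×4 ≡ 12 mod 33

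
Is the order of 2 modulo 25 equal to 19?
Powers of 2 mod 25: 2^1≡2, 2^2≡4, 2^3≡8, 2^4≡16, 2^5≡7, 2^6≡14, 2^7≡3, 2^8≡6, 2^9≡12, 2^10≡24, 2^11≡23, 2^12≡21, 2^13≡17, 2^14≡9, 2^15≡18, 2^16≡11, 2^17≡22, 2^18≡19, 2^19≡13, 2^20≡1. 2^19≡13≢1, so ord ≠ 19. No, the actual order is 20.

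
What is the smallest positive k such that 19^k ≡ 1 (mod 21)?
Powers of 19 mod 21: 19^1≡19, 19^2≡4, 19^3≡13, 19^4≡16, 19^5≡10, 19^6≡1. ord_21(19) = 6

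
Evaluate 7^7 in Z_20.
By repeated squaring mod 20: 7^{1}≡7, 7^{2}≡9, 7^{4}≡1. Then 7^{7} = 7^{4+2+1} ≡ 1 × 9 × 7 ≡ 3 mod 20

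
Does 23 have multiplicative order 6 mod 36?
Powers of 23 mod 36: 23^1≡23, 23^2≡25, 23^3≡35, 23^4≡13, 23^5≡11, 23^6≡1. First k with 23^k≡1 is k=6. Yes, ord_36(23) = 6.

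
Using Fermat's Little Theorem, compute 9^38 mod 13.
By Fermat: 9^{12} ≡ 1 mod 13. 38 = 3×12 + 2. So 9^{38} ≡ 9^{2} ≡ 3 mod 13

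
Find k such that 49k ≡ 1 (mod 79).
Since 79 is prime, by Fermat 49^(-1) ≡ 49^{77} ≡ 50 (mod 79). Verify: 49 × 50 = 2450 ≡ 1 (mod 79)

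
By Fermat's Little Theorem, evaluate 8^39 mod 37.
By Fermat: 8^{36} ≡ 1 mod 37. So 8^{39} = 8^{36} · 8^{3} ≡ 8^{3} ≡ 31 mod 37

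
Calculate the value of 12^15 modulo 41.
By repeated squaring (mod 41): 12^{1}≡12, 12^{2}≡21, 12^{4}≡31, 12^{8}≡18. Then 12^{15} = 12^{8+4+2+1} ≡ 18 × 31 × 21 × 12 ≡ 27 (mod 41)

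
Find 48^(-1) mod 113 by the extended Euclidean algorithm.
Extended GCD: 48(-40) + 113(17) = 1. So 48^(-1) ≡ -40 ≡ 73 mod 113. Verify: 48 × 73 = 3504 ≡ 1 mod 113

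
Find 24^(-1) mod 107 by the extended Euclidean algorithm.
Extended GCD: 24(-49) + 107(11) = 1. So 24^(-1) ≡ -49 ≡ 58 mod 107. Verify: 24 × 58 = 1392 ≡ 1 mod 107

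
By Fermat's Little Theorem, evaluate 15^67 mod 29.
By Fermat: 15^{28} ≡ 1 mod 29. 67 = 2×28 + 11. So 15^{67} ≡ 15^{11} ≡ 21 mod 29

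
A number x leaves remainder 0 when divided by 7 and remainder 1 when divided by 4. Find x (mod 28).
M = 7 × 4 = 28. M₁ = 4, y₁ ≡ 2 (mod 7). M₂ = 7, y₂ ≡ 3 (mod 4). x = 0×4×2 + 1×7×3 ≡ 21 (mod 28)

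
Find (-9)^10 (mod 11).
Using Fermat: (-9)^{10} ≡ 1 (mod 11). 10 ≡ 0 (mod 10). So (-9)^{10} ≡ (-9)^{0} ≡ 1 (mod 11)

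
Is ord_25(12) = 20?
Powers of 12 mod 25: 12^1≡12, 12^2≡19, 12^3≡3, 12^4≡11, 12^5≡7, 12^6≡9, 12^7≡8, 12^8≡21, 12^9≡2, 12^10≡24, 12^11≡13, 12^12≡6, 12^13≡22, 12^14≡14, 12^15≡18, 12^16≡16, 12^17≡17, 12^18≡4, 12^19≡23, 12^20≡1. First k with 12^k≡1 is k=20. Yes, ord_25(12) = 20.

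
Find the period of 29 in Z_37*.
Powers of 29 mod 37: 29^1≡29, 29^2≡27, 29^3≡6, 29^4≡26, 29^5≡14, 29^6≡36, 29^7≡8, 29^8≡10, 29^9≡31, 29^10≡11, 29^11≡23, 29^12≡1. Order = 12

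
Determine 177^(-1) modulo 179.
Since 179 is prime, by Fermat 177^(-1) ≡ 177^{177} ≡ 89 mod 179. Verify: 177 × 89 = 15753 ≡ 1 mod 179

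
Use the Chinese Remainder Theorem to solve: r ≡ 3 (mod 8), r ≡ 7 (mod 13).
M = 8 × 13 = 104. M₁ = 13, y₁ ≡ 5 (mod 8). M₂ = 8, y₂ ≡ 5 (mod 13). r = 3×13×5 + 7×8×5 ≡ 59 (mod 104)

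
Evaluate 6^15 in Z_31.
By repeated squaring mod 31: 6^{1}≡6, 6^{2}≡5, 6^{4}≡25, 6^{8}≡5. Then 6^{15} = 6^{8+4+2+1} ≡ 5 × 25 × 5 × 6 ≡ 30 mod 31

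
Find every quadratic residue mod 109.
Quadratic residues modulo 109: {1, 3, 4, 5, 7, 9, 12, 15, 16, 20, 21, 22, 25, 26, 27, 28, 29, 31, 34, 35, 36, 38, 43, 45, 46, 48, 49, 60, 61, 63, 64, 66, 71, 73, 74, 75, 78, 80, 81, 82, 83, 84, 87, 88, 89, 93, 94, 97, 100, 102, 104, 105, 106, 108}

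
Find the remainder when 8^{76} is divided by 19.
By Fermat: 8^{18} ≡ 1 mod 19. 76 = 4×18 + 4. So 8^{76} ≡ 8^{4} ≡ 11 mod 19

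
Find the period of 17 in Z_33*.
Powers of 17 mod 33: 17^1≡17, 17^2≡25, 17^3≡29, 17^4≡31, 17^5≡32, 17^6≡16, 17^7≡8, 17^8≡4, 17^9≡2, 17^10≡1. Order = 10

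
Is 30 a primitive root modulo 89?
ord_89(30) divides 88. For each prime q|88: 30^{44}≡88, 30^{8}≡32, none ≡ 1. So 30 has order 88 and is a primitive root mod 89.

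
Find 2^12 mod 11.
Using Fermat: 2^{10} ≡ 1 mod 11. 12 ≡ 2 mod 10. So 2^{12} ≡ 2^{2} ≡ 4 mod 11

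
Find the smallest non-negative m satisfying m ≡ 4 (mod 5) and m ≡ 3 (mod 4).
M = 5 × 4 = 20. M₁ = 4, y₁ ≡ 4 (mod 5). M₂ = 5, y₂ ≡ 1 (mod 4). m = 4×4×4 + 3×5×1 ≡ 19 (mod 20)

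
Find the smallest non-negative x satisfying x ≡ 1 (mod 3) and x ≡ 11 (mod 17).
M = 3 × 17 = 51. M₁ = 17, y₁ ≡ 2 (mod 3). M₂ = 3, y₂ ≡ 6 (mod 17). x = 1×17×2 + 11×3×6 ≡ 28 (mod 51)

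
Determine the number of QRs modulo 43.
Exactly half the non-zero residues mod a prime are QRs: (43-1)/2 = 21.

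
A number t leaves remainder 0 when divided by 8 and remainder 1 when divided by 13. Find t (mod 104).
M = 8 × 13 = 104. M₁ = 13, y₁ ≡ 5 (mod 8). M₂ = 8, y₂ ≡ 5 (mod 13). t = 0×13×5 + 1×8×5 ≡ 40 (mod 104)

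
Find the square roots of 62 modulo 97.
The square roots of 62 mod 97 are 81 and 16. Verify: 81² = 6561 ≡ 62 mod 97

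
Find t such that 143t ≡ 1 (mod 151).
Since 151 is prime, by Fermat 143^(-1) ≡ 143^{149} ≡ 132 (mod 151). Verify: 143 × 132 = 18876 ≡ 1 (mod 151)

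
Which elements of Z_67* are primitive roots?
There are φ(66) = 20 primitive roots mod 67: {2, 7, 11, 12, 13, 18, 20, 28, 31, 32, 34, 41, 44, 46, 48, 50, 51, 57, 61, 63}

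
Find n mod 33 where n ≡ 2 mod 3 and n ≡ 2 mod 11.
M = 3 × 11 = 33. M₁ = 11, y₁ ≡ 2 mod 3. M₂ = 3, y₂ ≡ 4 mod 11. n = 2×11×2 + 2×3×4 ≡ 2 mod 33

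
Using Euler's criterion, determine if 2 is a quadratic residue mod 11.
By Euler's criterion: 2^{5} ≡ 10 mod 11. Since this equals -1 (≡ 10), 2 is not a QR.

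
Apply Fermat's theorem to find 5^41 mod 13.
By Fermat: 5^{12} ≡ 1 mod 13. 41 = 3×12 + 5. So 5^{41} ≡ 5^{5} ≡ 5 mod 13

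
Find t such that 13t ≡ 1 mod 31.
Since 31 is prime, by Fermat 13^(-1) ≡ 13^{29} ≡ 12 mod 31. Verify: 13 × 12 = 156 ≡ 1 mod 31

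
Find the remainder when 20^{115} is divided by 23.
By Fermat: 20^{22} ≡ 1 mod 23. 115 = 5×22 + 5. So 20^{115} ≡ 20^{5} ≡ 10 mod 23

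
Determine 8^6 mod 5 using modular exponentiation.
Using Fermat: 8^{4} ≡ 1 (mod 5). 6 ≡ 2 (mod 4). So 8^{6} ≡ 8^{2} ≡ 4 (mod 5)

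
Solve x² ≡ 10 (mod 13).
The square roots of 10 mod 13 are 7 and 6. Verify: 7² = 49 ≡ 10 (mod 13)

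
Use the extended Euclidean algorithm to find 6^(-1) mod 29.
Extended GCD: 6(5) + 29(-1) = 1. So 6^(-1) ≡ 5 (mod 29). Verify: 6 × 5 = 30 ≡ 1 (mod 29)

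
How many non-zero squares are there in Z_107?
The squaring map on Z_107* is 2-to-1, so there are (106)/2 = 53 QRs.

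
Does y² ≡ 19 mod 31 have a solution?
By Euler's criterion: 19^{15} ≡ 1 mod 31. Since this equals 1, 19 is a QR.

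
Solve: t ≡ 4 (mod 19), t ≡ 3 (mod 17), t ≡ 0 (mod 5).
M = 19 × 17 × 5 = 1615. M₁ = 85, y₁ ≡ 17 (mod 19). M₂ = 95, y₂ ≡ 12 (mod 17). M₃ = 323, y₃ ≡ 2 (mod 5). t = 4×85×17 + 3×95×12 + 0×323×2 ≡ 1125 (mod 1615)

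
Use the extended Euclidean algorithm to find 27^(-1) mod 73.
Extended GCD: 27(-27) + 73(10) = 1. So 27^(-1) ≡ -27 ≡ 46 (mod 73). Verify: 27 × 46 = 1242 ≡ 1 (mod 73)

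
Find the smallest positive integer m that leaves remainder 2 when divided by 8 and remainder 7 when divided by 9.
M = 8 × 9 = 72. M₁ = 9, y₁ ≡ 1 (mod 8). M₂ = 8, y₂ ≡ 8 (mod 9). m = 2×9×1 + 7×8×8 ≡ 34 (mod 72)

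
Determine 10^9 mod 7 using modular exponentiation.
Using Fermat: 10^{6} ≡ 1 (mod 7). 9 ≡ 3 (mod 6). So 10^{9} ≡ 10^{3} ≡ 6 (mod 7)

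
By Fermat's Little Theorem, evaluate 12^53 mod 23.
By Fermat: 12^{22} ≡ 1 mod 23. 53 = 2×22 + 9. So 12^{53} ≡ 12^{9} ≡ 4 mod 23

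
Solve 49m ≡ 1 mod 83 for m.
Since 83 is prime, by Fermat 49^(-1) ≡ 49^{81} ≡ 61 mod 83. Verify: 49 × 61 = 2989 ≡ 1 mod 83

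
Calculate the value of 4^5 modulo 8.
By repeated squaring (mod 8): 4^{1}≡4, 4^{2}≡0, 4^{4}≡0. Then 4^{5} = 4^{4+1} ≡ 0 × 4 ≡ 0 (mod 8)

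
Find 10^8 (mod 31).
By repeated squaring (mod 31): 10^{1}≡10, 10^{2}≡7, 10^{4}≡18, 10^{8}≡14. So 10^{8} ≡ 14 (mod 31)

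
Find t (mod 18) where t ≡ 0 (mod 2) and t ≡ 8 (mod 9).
M = 2 × 9 = 18. M₁ = 9, y₁ ≡ 1 (mod 2). M₂ = 2, y₂ ≡ 5 (mod 9). t = 0×9×1 + 8×2×5 ≡ 8 (mod 18)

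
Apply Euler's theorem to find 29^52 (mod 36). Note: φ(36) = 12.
By Euler: 29^{12} ≡ 1 (mod 36) since gcd(29, 36) = 1. 52 = 4×12 + 4. So 29^{52} ≡ 29^{4} ≡ 25 (mod 36)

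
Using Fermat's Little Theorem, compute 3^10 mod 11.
By Fermat's Little Theorem, 3^{10} ≡ 1 mod 11 since 11 is prime and gcd(3, 11) = 1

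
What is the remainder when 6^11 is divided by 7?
Using Fermat: 6^{6} ≡ 1 mod 7. 11 ≡ 5 mod 6. So 6^{11} ≡ 6^{5} ≡ 6 mod 7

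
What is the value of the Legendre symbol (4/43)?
(4/43) = 4^{21} mod 43 = 1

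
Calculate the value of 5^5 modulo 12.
By repeated squaring (mod 12): 5^{1}≡5, 5^{2}≡1, 5^{4}≡1. Then 5^{5} = 5^{4+1} ≡ 1 × 5 ≡ 5 (mod 12)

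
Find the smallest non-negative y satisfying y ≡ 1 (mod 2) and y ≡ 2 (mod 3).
M = 2 × 3 = 6. M₁ = 3, y₁ ≡ 1 (mod 2). M₂ = 2, y₂ ≡ 2 (mod 3). y = 1×3×1 + 2×2×2 ≡ 5 (mod 6)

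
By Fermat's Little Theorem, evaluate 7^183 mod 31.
By Fermat: 7^{30} ≡ 1 (mod 31). 183 ≡ 3 (mod 30). So 7^{183} ≡ 7^{3} ≡ 2 (mod 31)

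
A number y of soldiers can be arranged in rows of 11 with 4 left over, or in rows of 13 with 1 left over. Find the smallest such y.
M = 11 × 13 = 143. M₁ = 13, y₁ ≡ 6 (mod 11). M₂ = 11, y₂ ≡ 6 (mod 13). y = 4×13×6 + 1×11×6 ≡ 92 (mod 143)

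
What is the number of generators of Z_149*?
Number of primitive roots mod 149 = φ(p-1) = φ(148) = 72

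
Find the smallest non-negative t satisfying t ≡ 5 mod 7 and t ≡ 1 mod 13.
M = 7 × 13 = 91. M₁ = 13, y₁ ≡ 6 mod 7. M₂ = 7, y₂ ≡ 2 mod 13. t = 5×13×6 + 1×7×2 ≡ 40 mod 91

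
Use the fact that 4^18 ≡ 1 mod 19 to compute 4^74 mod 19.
By Fermat: 4^{18} ≡ 1 mod 19. 74 = 4×18 + 2. So 4^{74} ≡ 4^{2} ≡ 16 mod 19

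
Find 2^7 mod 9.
By repeated squaring mod 9: 2^{1}≡2, 2^{2}≡4, 2^{4}≡7. Then 2^{7} = 2^{4+2+1} ≡ 7 × 4 × 2 ≡ 2 mod 9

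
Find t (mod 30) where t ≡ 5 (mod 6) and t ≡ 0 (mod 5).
M = 6 × 5 = 30. M₁ = 5, y₁ ≡ 5 (mod 6). M₂ = 6, y₂ ≡ 1 (mod 5). t = 5×5×5 + 0×6×1 ≡ 5 (mod 30)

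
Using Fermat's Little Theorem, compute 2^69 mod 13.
By Fermat: 2^{12} ≡ 1 mod 13. 69 = 5×12 + 9. So 2^{69} ≡ 2^{9} ≡ 5 mod 13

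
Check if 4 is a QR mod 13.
By Euler's criterion: 4^{6} ≡ 1 (mod 13). Since this equals 1, 4 is a QR.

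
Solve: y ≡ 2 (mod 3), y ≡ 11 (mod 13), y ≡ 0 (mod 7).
M = 3 × 13 × 7 = 273. M₁ = 91, y₁ ≡ 1 (mod 3). M₂ = 21, y₂ ≡ 5 (mod 13). M₃ = 39, y₃ ≡ 2 (mod 7). y = 2×91×1 + 11×21×5 + 0×39×2 ≡ 245 (mod 273)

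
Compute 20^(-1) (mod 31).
Since 31 is prime, by Fermat 20^(-1) ≡ 20^{29} ≡ 14 (mod 31). Verify: 20 × 14 = 280 ≡ 1 (mod 31)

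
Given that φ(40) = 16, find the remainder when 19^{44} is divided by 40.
By Euler: 19^{16} ≡ 1 (mod 40) since gcd(19, 40) = 1. 44 = 2×16 + 12. So 19^{44} ≡ 19^{12} ≡ 1 (mod 40)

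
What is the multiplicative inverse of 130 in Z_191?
Since 191 is prime, by Fermat 130^(-1) ≡ 130^{189} ≡ 72 (mod 191). Verify: 130 × 72 = 9360 ≡ 1 (mod 191)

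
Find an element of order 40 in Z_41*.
6 has order 40 mod 41 since 6^{40} ≡ 1 (mod 41) and no smaller power works.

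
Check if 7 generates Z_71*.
ord_71(7) divides 70. For each prime q|70: 7^{35}≡70, 7^{14}≡54, 7^{10}≡45, none ≡ 1. So 7 has order 70 and is a primitive root mod 71.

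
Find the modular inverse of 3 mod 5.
Since 5 is prime, by Fermat 3^(-1) ≡ 3^{3} ≡ 2 (mod 5). Verify: 3 × 2 = 6 ≡ 1 (mod 5)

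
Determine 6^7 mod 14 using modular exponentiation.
By repeated squaring (mod 14): 6^{1}≡6, 6^{2}≡8, 6^{4}≡8. Then 6^{7} = 6^{4+2+1} ≡ 8 × 8 × 6 ≡ 6 (mod 14)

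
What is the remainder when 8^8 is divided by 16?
By repeated squaring (mod 16): 8^{1}≡8, 8^{2}≡0, 8^{4}≡0, 8^{8}≡0. So 8^{8} ≡ 0 (mod 16)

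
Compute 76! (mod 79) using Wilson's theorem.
(78)! = (76)! × (77) × (78) ≡ -1 (mod 79). So (76)! ≡ -1 × [(78)(77)]^(-1) ≡ 39 (mod 79)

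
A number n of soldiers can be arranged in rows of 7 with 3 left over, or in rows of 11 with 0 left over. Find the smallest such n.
M = 7 × 11 = 77. M₁ = 11, y₁ ≡ 2 (mod 7). M₂ = 7, y₂ ≡ 8 (mod 11). n = 3×11×2 + 0×7×8 ≡ 66 (mod 77)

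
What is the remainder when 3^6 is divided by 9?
By repeated squaring (mod 9): 3^{1}≡3, 3^{2}≡0, 3^{4}≡0. Then 3^{6} = 3^{4+2} ≡ 0 × 0 ≡ 0 (mod 9)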